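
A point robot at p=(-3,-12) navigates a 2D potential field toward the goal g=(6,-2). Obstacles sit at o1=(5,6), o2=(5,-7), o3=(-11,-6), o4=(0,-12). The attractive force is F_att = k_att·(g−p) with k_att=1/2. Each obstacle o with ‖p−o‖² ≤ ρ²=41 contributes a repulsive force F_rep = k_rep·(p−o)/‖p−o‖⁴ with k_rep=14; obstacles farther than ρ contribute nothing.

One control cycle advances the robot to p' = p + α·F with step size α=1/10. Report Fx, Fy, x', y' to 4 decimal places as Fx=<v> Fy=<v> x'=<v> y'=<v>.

Fx=3.9815 Fy=5.0000 x'=-2.6019 y'=-11.5000

F_att = 1/2·(g−p) = 1/2·(9,10) = (4.5000,5.0000)
o1: d²=388 > ρ²=41 → inactive
o2: d²=89 > ρ²=41 → inactive
o3: d²=100 > ρ²=41 → inactive
o4: d²=9 ≤ ρ²=41; F_rep = 14·(-3,0)/9² = (-0.5185,0.0000)
F = F_att + ΣF_rep = (3.9815,5.0000)
p' = p + 1/10·F = (-2.6019,-11.5000)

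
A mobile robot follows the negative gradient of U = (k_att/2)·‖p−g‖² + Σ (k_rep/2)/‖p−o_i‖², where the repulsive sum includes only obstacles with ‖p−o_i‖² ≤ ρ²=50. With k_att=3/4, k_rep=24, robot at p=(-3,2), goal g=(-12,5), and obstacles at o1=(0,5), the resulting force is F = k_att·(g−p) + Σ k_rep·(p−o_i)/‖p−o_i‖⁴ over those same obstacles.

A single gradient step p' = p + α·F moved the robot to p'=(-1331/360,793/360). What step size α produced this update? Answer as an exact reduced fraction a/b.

F_att = 3/4·(g−p) = 3/4·(-9,3) = (-6.7500,2.2500)
o1: d²=18 ≤ ρ²=50; F_rep = 24·(-3,-3)/18² = (-0.2222,-0.2222)
F = F_att + ΣF_rep = (-6.9722,2.0278)
Δp = p'−p = (-0.6972,0.2028); α = Δx/Fx = (-251/360) / (-251/36) = 1/10
check: Δy/Fy = (73/360) / (73/36) = 1/10 ✓

α = 1/10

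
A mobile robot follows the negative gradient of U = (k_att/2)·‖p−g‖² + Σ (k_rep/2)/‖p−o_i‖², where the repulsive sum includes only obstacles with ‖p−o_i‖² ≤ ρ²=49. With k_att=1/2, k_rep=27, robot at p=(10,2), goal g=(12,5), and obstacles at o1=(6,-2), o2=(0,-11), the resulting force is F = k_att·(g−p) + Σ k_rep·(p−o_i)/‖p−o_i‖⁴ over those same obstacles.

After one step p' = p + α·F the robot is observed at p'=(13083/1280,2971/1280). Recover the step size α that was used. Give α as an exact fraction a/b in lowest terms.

F_att = 1/2·(g−p) = 1/2·(2,3) = (1.0000,1.5000)
o1: d²=32 ≤ ρ²=49; F_rep = 27·(4,4)/32² = (0.1055,0.1055)
o2: d²=269 > ρ²=49 → inactive
F = F_att + ΣF_rep = (1.1055,1.6055)
Δp = p'−p = (0.2211,0.3211); α = Δx/Fx = (283/1280) / (283/256) = 1/5
check: Δy/Fy = (411/1280) / (411/256) = 1/5 ✓

α = 1/5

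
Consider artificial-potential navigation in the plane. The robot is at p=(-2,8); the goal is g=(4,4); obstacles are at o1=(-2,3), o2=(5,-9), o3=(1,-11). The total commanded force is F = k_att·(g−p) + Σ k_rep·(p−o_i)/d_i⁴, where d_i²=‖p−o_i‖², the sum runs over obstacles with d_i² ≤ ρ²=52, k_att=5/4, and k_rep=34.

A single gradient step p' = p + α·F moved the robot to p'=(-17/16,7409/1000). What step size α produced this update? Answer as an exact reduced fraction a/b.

F_att = 5/4·(g−p) = 5/4·(6,-4) = (7.5000,-5.0000)
o1: d²=25 ≤ ρ²=52; F_rep = 34·(0,5)/25² = (0.0000,0.2720)
o2: d²=338 > ρ²=52 → inactive
o3: d²=370 > ρ²=52 → inactive
F = F_att + ΣF_rep = (7.5000,-4.7280)
Δp = p'−p = (0.9375,-0.5910); α = Δx/Fx = (15/16) / (15/2) = 1/8
check: Δy/Fy = (-591/1000) / (-591/125) = 1/8 ✓

α = 1/8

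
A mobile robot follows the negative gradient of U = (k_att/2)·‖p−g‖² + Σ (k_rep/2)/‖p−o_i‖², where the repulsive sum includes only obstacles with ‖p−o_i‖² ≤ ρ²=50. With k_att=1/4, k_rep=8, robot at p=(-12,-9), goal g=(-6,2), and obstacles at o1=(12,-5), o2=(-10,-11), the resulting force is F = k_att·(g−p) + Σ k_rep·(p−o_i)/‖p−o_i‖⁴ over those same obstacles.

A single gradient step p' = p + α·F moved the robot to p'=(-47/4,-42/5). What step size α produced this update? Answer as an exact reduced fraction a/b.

α = 1/5

F_att = 1/4·(g−p) = 1/4·(6,11) = (1.5000,2.7500)
o1: d²=592 > ρ²=50 → inactive
o2: d²=8 ≤ ρ²=50; F_rep = 8·(-2,2)/8² = (-0.2500,0.2500)
F = F_att + ΣF_rep = (1.2500,3.0000)
Δp = p'−p = (0.2500,0.6000); α = Δx/Fx = (1/4) / (5/4) = 1/5
check: Δy/Fy = (3/5) / (3) = 1/5 ✓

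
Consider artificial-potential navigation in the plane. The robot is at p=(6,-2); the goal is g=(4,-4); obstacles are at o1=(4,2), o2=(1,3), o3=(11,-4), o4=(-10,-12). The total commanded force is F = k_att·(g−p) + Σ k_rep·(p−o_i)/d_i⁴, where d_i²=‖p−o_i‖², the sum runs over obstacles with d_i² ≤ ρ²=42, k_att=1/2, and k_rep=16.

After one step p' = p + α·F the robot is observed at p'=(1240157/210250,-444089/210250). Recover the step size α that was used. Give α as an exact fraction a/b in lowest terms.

F_att = 1/2·(g−p) = 1/2·(-2,-2) = (-1.0000,-1.0000)
o1: d²=20 ≤ ρ²=42; F_rep = 16·(2,-4)/20² = (0.0800,-0.1600)
o2: d²=50 > ρ²=42 → inactive
o3: d²=29 ≤ ρ²=42; F_rep = 16·(-5,2)/29² = (-0.0951,0.0380)
o4: d²=356 > ρ²=42 → inactive
F = F_att + ΣF_rep = (-1.0151,-1.1220)
Δp = p'−p = (-0.1015,-0.1122); α = Δx/Fx = (-21343/210250) / (-21343/21025) = 1/10
check: Δy/Fy = (-23589/210250) / (-23589/21025) = 1/10 ✓

α = 1/10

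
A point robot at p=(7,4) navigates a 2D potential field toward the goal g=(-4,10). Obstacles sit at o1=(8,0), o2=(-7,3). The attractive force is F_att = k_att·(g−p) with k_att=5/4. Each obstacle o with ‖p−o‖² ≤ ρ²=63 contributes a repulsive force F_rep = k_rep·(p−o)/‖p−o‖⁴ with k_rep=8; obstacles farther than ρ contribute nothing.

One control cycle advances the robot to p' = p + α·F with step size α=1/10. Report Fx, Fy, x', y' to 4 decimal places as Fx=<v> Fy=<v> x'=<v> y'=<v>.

F_att = 5/4·(g−p) = 5/4·(-11,6) = (-13.7500,7.5000)
o1: d²=17 ≤ ρ²=63; F_rep = 8·(-1,4)/17² = (-0.0277,0.1107)
o2: d²=197 > ρ²=63 → inactive
F = F_att + ΣF_rep = (-13.7777,7.6107)
p' = p + 1/10·F = (5.6222,4.7611)

Fx=-13.7777 Fy=7.6107 x'=5.6222 y'=4.7611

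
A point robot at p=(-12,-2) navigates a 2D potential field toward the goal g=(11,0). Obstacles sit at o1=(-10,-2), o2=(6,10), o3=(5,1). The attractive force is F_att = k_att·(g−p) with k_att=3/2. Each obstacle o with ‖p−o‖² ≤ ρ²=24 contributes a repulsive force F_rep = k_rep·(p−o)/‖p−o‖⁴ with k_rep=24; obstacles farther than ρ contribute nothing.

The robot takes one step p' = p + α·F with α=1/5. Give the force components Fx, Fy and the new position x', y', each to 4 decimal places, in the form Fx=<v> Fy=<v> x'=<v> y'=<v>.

F_att = 3/2·(g−p) = 3/2·(23,2) = (34.5000,3.0000)
o1: d²=4 ≤ ρ²=24; F_rep = 24·(-2,0)/4² = (-3.0000,0.0000)
o2: d²=468 > ρ²=24 → inactive
o3: d²=298 > ρ²=24 → inactive
F = F_att + ΣF_rep = (31.5000,3.0000)
p' = p + 1/5·F = (-5.7000,-1.4000)

Fx=31.5000 Fy=3.0000 x'=-5.7000 y'=-1.4000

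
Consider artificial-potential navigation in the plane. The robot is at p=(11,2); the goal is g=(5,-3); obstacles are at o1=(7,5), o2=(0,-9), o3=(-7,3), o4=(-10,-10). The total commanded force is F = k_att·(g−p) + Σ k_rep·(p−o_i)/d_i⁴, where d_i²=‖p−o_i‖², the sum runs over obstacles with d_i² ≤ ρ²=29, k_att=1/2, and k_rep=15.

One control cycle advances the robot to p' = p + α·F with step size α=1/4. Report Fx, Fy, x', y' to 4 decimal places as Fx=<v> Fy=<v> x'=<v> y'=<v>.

F_att = 1/2·(g−p) = 1/2·(-6,-5) = (-3.0000,-2.5000)
o1: d²=25 ≤ ρ²=29; F_rep = 15·(4,-3)/25² = (0.0960,-0.0720)
o2: d²=242 > ρ²=29 → inactive
o3: d²=325 > ρ²=29 → inactive
o4: d²=585 > ρ²=29 → inactive
F = F_att + ΣF_rep = (-2.9040,-2.5720)
p' = p + 1/4·F = (10.2740,1.3570)

Fx=-2.9040 Fy=-2.5720 x'=10.2740 y'=1.3570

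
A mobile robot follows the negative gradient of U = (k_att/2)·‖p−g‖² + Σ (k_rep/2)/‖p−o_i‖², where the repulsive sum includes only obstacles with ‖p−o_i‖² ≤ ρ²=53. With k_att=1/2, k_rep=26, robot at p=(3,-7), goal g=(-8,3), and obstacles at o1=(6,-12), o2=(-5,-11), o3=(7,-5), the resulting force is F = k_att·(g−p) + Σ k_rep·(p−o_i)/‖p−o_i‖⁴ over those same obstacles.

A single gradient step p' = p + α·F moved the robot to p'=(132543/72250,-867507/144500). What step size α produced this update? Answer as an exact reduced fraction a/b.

α = 1/5

F_att = 1/2·(g−p) = 1/2·(-11,10) = (-5.5000,5.0000)
o1: d²=34 ≤ ρ²=53; F_rep = 26·(-3,5)/34² = (-0.0675,0.1125)
o2: d²=80 > ρ²=53 → inactive
o3: d²=20 ≤ ρ²=53; F_rep = 26·(-4,-2)/20² = (-0.2600,-0.1300)
F = F_att + ΣF_rep = (-5.8275,4.9825)
Δp = p'−p = (-1.1655,0.9965); α = Δx/Fx = (-84207/72250) / (-84207/14450) = 1/5
check: Δy/Fy = (143993/144500) / (143993/28900) = 1/5 ✓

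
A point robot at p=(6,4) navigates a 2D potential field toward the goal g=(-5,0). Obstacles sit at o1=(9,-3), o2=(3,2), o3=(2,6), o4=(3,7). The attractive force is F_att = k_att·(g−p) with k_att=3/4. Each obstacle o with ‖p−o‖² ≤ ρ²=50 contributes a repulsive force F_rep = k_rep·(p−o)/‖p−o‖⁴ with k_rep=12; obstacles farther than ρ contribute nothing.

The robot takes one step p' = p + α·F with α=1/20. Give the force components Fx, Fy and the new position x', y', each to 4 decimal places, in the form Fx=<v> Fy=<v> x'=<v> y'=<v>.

F_att = 3/4·(g−p) = 3/4·(-11,-4) = (-8.2500,-3.0000)
o1: d²=58 > ρ²=50 → inactive
o2: d²=13 ≤ ρ²=50; F_rep = 12·(3,2)/13² = (0.2130,0.1420)
o3: d²=20 ≤ ρ²=50; F_rep = 12·(4,-2)/20² = (0.1200,-0.0600)
o4: d²=18 ≤ ρ²=50; F_rep = 12·(3,-3)/18² = (0.1111,-0.1111)
F = F_att + ΣF_rep = (-7.8059,-3.0291)
p' = p + 1/20·F = (5.6097,3.8485)

Fx=-7.8059 Fy=-3.0291 x'=5.6097 y'=3.8485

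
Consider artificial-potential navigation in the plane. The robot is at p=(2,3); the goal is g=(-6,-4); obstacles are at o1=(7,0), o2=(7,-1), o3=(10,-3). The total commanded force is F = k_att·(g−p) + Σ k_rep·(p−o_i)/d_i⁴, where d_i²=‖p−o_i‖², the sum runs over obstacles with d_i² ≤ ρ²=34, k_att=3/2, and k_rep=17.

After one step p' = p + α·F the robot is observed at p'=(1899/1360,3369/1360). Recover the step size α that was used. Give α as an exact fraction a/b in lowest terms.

α = 1/20

F_att = 3/2·(g−p) = 3/2·(-8,-7) = (-12.0000,-10.5000)
o1: d²=34 ≤ ρ²=34; F_rep = 17·(-5,3)/34² = (-0.0735,0.0441)
o2: d²=41 > ρ²=34 → inactive
o3: d²=100 > ρ²=34 → inactive
F = F_att + ΣF_rep = (-12.0735,-10.4559)
Δp = p'−p = (-0.6037,-0.5228); α = Δx/Fx = (-821/1360) / (-821/68) = 1/20
check: Δy/Fy = (-711/1360) / (-711/68) = 1/20 ✓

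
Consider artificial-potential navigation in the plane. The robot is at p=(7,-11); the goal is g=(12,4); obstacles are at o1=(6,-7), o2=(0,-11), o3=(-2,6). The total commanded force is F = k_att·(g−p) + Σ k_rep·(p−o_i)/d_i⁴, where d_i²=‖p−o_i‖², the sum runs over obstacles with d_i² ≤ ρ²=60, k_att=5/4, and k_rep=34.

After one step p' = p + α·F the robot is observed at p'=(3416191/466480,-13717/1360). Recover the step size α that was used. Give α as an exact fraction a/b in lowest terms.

α = 1/20

F_att = 5/4·(g−p) = 5/4·(5,15) = (6.2500,18.7500)
o1: d²=17 ≤ ρ²=60; F_rep = 34·(1,-4)/17² = (0.1176,-0.4706)
o2: d²=49 ≤ ρ²=60; F_rep = 34·(7,0)/49² = (0.0991,0.0000)
o3: d²=370 > ρ²=60 → inactive
F = F_att + ΣF_rep = (6.4668,18.2794)
Δp = p'−p = (0.3233,0.9140); α = Δx/Fx = (150831/466480) / (150831/23324) = 1/20
check: Δy/Fy = (1243/1360) / (1243/68) = 1/20 ✓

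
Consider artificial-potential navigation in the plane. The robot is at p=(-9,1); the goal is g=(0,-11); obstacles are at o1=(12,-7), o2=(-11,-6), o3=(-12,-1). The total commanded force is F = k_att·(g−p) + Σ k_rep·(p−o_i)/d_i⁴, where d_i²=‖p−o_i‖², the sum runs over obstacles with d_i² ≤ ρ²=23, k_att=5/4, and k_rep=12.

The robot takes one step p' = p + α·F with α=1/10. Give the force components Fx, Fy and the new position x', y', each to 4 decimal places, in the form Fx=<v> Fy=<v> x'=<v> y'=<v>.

Fx=11.4630 Fy=-14.8580 x'=-7.8537 y'=-0.4858

F_att = 5/4·(g−p) = 5/4·(9,-12) = (11.2500,-15.0000)
o1: d²=505 > ρ²=23 → inactive
o2: d²=53 > ρ²=23 → inactive
o3: d²=13 ≤ ρ²=23; F_rep = 12·(3,2)/13² = (0.2130,0.1420)
F = F_att + ΣF_rep = (11.4630,-14.8580)
p' = p + 1/10·F = (-7.8537,-0.4858)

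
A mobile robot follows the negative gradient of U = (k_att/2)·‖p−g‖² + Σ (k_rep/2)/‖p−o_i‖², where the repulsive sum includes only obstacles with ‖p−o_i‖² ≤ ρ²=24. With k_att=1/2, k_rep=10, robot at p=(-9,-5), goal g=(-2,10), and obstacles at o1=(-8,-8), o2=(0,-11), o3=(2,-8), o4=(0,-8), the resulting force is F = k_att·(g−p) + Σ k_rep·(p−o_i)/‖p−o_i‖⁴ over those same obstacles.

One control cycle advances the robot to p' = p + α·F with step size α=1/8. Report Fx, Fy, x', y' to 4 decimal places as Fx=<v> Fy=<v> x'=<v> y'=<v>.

F_att = 1/2·(g−p) = 1/2·(7,15) = (3.5000,7.5000)
o1: d²=10 ≤ ρ²=24; F_rep = 10·(-1,3)/10² = (-0.1000,0.3000)
o2: d²=117 > ρ²=24 → inactive
o3: d²=130 > ρ²=24 → inactive
o4: d²=90 > ρ²=24 → inactive
F = F_att + ΣF_rep = (3.4000,7.8000)
p' = p + 1/8·F = (-8.5750,-4.0250)

Fx=3.4000 Fy=7.8000 x'=-8.5750 y'=-4.0250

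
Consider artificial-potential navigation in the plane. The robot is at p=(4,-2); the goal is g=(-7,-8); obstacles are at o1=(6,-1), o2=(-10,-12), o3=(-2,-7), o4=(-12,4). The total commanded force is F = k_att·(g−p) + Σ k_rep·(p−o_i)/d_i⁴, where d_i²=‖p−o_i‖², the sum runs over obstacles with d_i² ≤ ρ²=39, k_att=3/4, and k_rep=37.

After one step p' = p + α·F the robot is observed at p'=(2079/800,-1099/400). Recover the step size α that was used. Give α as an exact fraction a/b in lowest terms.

F_att = 3/4·(g−p) = 3/4·(-11,-6) = (-8.2500,-4.5000)
o1: d²=5 ≤ ρ²=39; F_rep = 37·(-2,-1)/5² = (-2.9600,-1.4800)
o2: d²=296 > ρ²=39 → inactive
o3: d²=61 > ρ²=39 → inactive
o4: d²=292 > ρ²=39 → inactive
F = F_att + ΣF_rep = (-11.2100,-5.9800)
Δp = p'−p = (-1.4013,-0.7475); α = Δx/Fx = (-1121/800) / (-1121/100) = 1/8
check: Δy/Fy = (-299/400) / (-299/50) = 1/8 ✓

α = 1/8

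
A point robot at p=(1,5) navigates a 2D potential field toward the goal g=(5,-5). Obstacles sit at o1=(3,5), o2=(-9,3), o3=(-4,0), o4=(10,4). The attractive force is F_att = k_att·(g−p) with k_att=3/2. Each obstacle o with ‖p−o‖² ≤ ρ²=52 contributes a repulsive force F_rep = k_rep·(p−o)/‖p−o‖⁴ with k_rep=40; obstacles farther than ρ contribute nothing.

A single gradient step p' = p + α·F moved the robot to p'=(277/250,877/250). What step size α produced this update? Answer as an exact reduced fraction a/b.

F_att = 3/2·(g−p) = 3/2·(4,-10) = (6.0000,-15.0000)
o1: d²=4 ≤ ρ²=52; F_rep = 40·(-2,0)/4² = (-5.0000,0.0000)
o2: d²=104 > ρ²=52 → inactive
o3: d²=50 ≤ ρ²=52; F_rep = 40·(5,5)/50² = (0.0800,0.0800)
o4: d²=82 > ρ²=52 → inactive
F = F_att + ΣF_rep = (1.0800,-14.9200)
Δp = p'−p = (0.1080,-1.4920); α = Δx/Fx = (27/250) / (27/25) = 1/10
check: Δy/Fy = (-373/250) / (-373/25) = 1/10 ✓

α = 1/10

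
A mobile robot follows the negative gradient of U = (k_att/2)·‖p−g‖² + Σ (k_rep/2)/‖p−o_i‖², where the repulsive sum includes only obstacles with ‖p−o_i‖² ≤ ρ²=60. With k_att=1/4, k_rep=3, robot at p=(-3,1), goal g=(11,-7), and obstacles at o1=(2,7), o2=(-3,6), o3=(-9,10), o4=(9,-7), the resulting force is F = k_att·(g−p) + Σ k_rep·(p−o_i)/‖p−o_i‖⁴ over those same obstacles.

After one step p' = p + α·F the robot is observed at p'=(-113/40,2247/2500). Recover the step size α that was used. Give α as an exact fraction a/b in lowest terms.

F_att = 1/4·(g−p) = 1/4·(14,-8) = (3.5000,-2.0000)
o1: d²=61 > ρ²=60 → inactive
o2: d²=25 ≤ ρ²=60; F_rep = 3·(0,-5)/25² = (0.0000,-0.0240)
o3: d²=117 > ρ²=60 → inactive
o4: d²=208 > ρ²=60 → inactive
F = F_att + ΣF_rep = (3.5000,-2.0240)
Δp = p'−p = (0.1750,-0.1012); α = Δx/Fx = (7/40) / (7/2) = 1/20
check: Δy/Fy = (-253/2500) / (-253/125) = 1/20 ✓

α = 1/20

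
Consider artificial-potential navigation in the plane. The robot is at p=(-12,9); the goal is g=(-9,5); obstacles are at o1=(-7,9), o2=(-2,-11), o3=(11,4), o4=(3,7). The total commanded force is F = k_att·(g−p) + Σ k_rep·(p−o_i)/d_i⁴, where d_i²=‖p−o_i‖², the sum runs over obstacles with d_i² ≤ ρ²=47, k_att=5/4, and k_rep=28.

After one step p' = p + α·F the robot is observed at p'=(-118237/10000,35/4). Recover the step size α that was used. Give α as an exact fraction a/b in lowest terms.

F_att = 5/4·(g−p) = 5/4·(3,-4) = (3.7500,-5.0000)
o1: d²=25 ≤ ρ²=47; F_rep = 28·(-5,0)/25² = (-0.2240,0.0000)
o2: d²=500 > ρ²=47 → inactive
o3: d²=554 > ρ²=47 → inactive
o4: d²=229 > ρ²=47 → inactive
F = F_att + ΣF_rep = (3.5260,-5.0000)
Δp = p'−p = (0.1763,-0.2500); α = Δx/Fx = (1763/10000) / (1763/500) = 1/20
check: Δy/Fy = (-1/4) / (-5) = 1/20 ✓

α = 1/20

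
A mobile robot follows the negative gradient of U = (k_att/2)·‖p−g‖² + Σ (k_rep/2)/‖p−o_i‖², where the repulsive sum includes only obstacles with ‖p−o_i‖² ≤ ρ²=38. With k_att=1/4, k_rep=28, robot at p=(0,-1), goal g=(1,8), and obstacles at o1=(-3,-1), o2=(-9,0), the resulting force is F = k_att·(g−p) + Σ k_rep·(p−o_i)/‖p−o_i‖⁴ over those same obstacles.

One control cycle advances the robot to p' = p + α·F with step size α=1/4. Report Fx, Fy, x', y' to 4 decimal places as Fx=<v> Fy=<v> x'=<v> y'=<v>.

Fx=1.2870 Fy=2.2500 x'=0.3218 y'=-0.4375

F_att = 1/4·(g−p) = 1/4·(1,9) = (0.2500,2.2500)
o1: d²=9 ≤ ρ²=38; F_rep = 28·(3,0)/9² = (1.0370,0.0000)
o2: d²=82 > ρ²=38 → inactive
F = F_att + ΣF_rep = (1.2870,2.2500)
p' = p + 1/4·F = (0.3218,-0.4375)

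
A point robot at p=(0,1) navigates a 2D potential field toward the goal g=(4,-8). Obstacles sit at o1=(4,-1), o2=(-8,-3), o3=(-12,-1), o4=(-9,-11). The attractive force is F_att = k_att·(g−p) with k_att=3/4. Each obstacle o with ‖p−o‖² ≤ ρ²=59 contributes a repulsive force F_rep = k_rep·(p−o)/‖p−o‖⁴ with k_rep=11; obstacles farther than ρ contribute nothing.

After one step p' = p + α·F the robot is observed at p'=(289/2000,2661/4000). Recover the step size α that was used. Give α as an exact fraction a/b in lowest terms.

F_att = 3/4·(g−p) = 3/4·(4,-9) = (3.0000,-6.7500)
o1: d²=20 ≤ ρ²=59; F_rep = 11·(-4,2)/20² = (-0.1100,0.0550)
o2: d²=80 > ρ²=59 → inactive
o3: d²=148 > ρ²=59 → inactive
o4: d²=225 > ρ²=59 → inactive
F = F_att + ΣF_rep = (2.8900,-6.6950)
Δp = p'−p = (0.1445,-0.3347); α = Δx/Fx = (289/2000) / (289/100) = 1/20
check: Δy/Fy = (-1339/4000) / (-1339/200) = 1/20 ✓

α = 1/20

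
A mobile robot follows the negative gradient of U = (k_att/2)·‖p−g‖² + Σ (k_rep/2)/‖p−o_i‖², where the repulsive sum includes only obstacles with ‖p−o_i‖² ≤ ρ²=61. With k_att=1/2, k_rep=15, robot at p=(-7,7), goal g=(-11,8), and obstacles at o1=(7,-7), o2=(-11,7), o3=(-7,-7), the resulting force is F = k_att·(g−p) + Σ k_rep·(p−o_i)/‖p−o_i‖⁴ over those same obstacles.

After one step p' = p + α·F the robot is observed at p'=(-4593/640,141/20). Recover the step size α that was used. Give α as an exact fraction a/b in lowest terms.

α = 1/10

F_att = 1/2·(g−p) = 1/2·(-4,1) = (-2.0000,0.5000)
o1: d²=392 > ρ²=61 → inactive
o2: d²=16 ≤ ρ²=61; F_rep = 15·(4,0)/16² = (0.2344,0.0000)
o3: d²=196 > ρ²=61 → inactive
F = F_att + ΣF_rep = (-1.7656,0.5000)
Δp = p'−p = (-0.1766,0.0500); α = Δx/Fx = (-113/640) / (-113/64) = 1/10
check: Δy/Fy = (1/20) / (1/2) = 1/10 ✓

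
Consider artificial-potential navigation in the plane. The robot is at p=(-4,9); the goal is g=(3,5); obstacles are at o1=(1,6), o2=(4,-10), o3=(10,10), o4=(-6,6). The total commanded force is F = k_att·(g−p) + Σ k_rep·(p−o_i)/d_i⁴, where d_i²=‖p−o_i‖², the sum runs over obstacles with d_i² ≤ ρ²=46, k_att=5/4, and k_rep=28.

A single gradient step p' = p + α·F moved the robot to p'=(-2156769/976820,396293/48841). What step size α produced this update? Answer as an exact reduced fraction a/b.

F_att = 5/4·(g−p) = 5/4·(7,-4) = (8.7500,-5.0000)
o1: d²=34 ≤ ρ²=46; F_rep = 28·(-5,3)/34² = (-0.1211,0.0727)
o2: d²=425 > ρ²=46 → inactive
o3: d²=197 > ρ²=46 → inactive
o4: d²=13 ≤ ρ²=46; F_rep = 28·(2,3)/13² = (0.3314,0.4970)
F = F_att + ΣF_rep = (8.9603,-4.4303)
Δp = p'−p = (1.7921,-0.8861); α = Δx/Fx = (1750511/976820) / (1750511/195364) = 1/5
check: Δy/Fy = (-43276/48841) / (-216380/48841) = 1/5 ✓

α = 1/5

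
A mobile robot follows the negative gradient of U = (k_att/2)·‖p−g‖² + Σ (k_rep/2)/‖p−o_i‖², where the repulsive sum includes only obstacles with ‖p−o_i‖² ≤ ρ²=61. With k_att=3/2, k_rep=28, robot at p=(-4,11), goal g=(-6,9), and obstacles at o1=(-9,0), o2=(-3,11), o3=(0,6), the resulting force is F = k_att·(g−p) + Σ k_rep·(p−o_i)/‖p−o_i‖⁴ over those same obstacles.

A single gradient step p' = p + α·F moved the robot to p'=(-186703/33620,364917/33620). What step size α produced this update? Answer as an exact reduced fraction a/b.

α = 1/20

F_att = 3/2·(g−p) = 3/2·(-2,-2) = (-3.0000,-3.0000)
o1: d²=146 > ρ²=61 → inactive
o2: d²=1 ≤ ρ²=61; F_rep = 28·(-1,0)/1² = (-28.0000,0.0000)
o3: d²=41 ≤ ρ²=61; F_rep = 28·(-4,5)/41² = (-0.0666,0.0833)
F = F_att + ΣF_rep = (-31.0666,-2.9167)
Δp = p'−p = (-1.5533,-0.1458); α = Δx/Fx = (-52223/33620) / (-52223/1681) = 1/20
check: Δy/Fy = (-4903/33620) / (-4903/1681) = 1/20 ✓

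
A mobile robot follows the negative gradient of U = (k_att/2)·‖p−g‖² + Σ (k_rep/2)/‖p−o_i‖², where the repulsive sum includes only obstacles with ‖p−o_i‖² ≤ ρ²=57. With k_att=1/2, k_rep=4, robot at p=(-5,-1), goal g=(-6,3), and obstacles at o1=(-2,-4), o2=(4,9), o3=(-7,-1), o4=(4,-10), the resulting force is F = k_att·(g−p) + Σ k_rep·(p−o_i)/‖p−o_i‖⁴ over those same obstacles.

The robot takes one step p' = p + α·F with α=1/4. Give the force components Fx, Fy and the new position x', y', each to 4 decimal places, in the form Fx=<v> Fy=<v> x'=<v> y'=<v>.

Fx=-0.0370 Fy=2.0370 x'=-5.0093 y'=-0.4907

F_att = 1/2·(g−p) = 1/2·(-1,4) = (-0.5000,2.0000)
o1: d²=18 ≤ ρ²=57; F_rep = 4·(-3,3)/18² = (-0.0370,0.0370)
o2: d²=181 > ρ²=57 → inactive
o3: d²=4 ≤ ρ²=57; F_rep = 4·(2,0)/4² = (0.5000,0.0000)
o4: d²=162 > ρ²=57 → inactive
F = F_att + ΣF_rep = (-0.0370,2.0370)
p' = p + 1/4·F = (-5.0093,-0.4907)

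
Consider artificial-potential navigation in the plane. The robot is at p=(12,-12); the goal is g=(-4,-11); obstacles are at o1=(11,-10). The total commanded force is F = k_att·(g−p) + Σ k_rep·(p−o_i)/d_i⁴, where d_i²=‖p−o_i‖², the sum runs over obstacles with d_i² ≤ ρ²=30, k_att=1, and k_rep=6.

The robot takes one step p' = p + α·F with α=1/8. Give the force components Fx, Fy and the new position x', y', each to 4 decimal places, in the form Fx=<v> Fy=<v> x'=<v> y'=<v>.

F_att = 1·(g−p) = 1·(-16,1) = (-16.0000,1.0000)
o1: d²=5 ≤ ρ²=30; F_rep = 6·(1,-2)/5² = (0.2400,-0.4800)
F = F_att + ΣF_rep = (-15.7600,0.5200)
p' = p + 1/8·F = (10.0300,-11.9350)

Fx=-15.7600 Fy=0.5200 x'=10.0300 y'=-11.9350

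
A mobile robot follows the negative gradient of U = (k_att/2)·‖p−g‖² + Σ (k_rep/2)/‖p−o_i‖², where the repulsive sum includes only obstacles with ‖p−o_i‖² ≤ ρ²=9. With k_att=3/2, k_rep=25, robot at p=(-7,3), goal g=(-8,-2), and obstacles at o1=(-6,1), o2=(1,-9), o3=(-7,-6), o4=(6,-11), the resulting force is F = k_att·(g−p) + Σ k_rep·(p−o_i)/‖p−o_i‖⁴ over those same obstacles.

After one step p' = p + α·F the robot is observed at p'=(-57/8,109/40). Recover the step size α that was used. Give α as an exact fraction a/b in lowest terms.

F_att = 3/2·(g−p) = 3/2·(-1,-5) = (-1.5000,-7.5000)
o1: d²=5 ≤ ρ²=9; F_rep = 25·(-1,2)/5² = (-1.0000,2.0000)
o2: d²=208 > ρ²=9 → inactive
o3: d²=81 > ρ²=9 → inactive
o4: d²=365 > ρ²=9 → inactive
F = F_att + ΣF_rep = (-2.5000,-5.5000)
Δp = p'−p = (-0.1250,-0.2750); α = Δx/Fx = (-1/8) / (-5/2) = 1/20
check: Δy/Fy = (-11/40) / (-11/2) = 1/20 ✓

α = 1/20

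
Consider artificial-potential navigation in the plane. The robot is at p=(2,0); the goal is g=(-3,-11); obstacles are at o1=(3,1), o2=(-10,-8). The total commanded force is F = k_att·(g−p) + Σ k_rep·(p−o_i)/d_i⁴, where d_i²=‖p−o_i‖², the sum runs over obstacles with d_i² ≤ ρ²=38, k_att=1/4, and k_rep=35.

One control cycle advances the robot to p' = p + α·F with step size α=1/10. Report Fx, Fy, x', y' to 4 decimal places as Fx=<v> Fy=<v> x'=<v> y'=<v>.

Fx=-10.0000 Fy=-11.5000 x'=1.0000 y'=-1.1500

F_att = 1/4·(g−p) = 1/4·(-5,-11) = (-1.2500,-2.7500)
o1: d²=2 ≤ ρ²=38; F_rep = 35·(-1,-1)/2² = (-8.7500,-8.7500)
o2: d²=208 > ρ²=38 → inactive
F = F_att + ΣF_rep = (-10.0000,-11.5000)
p' = p + 1/10·F = (1.0000,-1.1500)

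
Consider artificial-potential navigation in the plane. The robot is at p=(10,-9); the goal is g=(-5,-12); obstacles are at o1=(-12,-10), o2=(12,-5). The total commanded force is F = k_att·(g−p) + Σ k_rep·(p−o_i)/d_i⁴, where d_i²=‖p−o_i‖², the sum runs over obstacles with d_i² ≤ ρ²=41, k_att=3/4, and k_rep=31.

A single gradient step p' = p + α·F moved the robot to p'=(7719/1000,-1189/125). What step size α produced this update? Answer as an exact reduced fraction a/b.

F_att = 3/4·(g−p) = 3/4·(-15,-3) = (-11.2500,-2.2500)
o1: d²=485 > ρ²=41 → inactive
o2: d²=20 ≤ ρ²=41; F_rep = 31·(-2,-4)/20² = (-0.1550,-0.3100)
F = F_att + ΣF_rep = (-11.4050,-2.5600)
Δp = p'−p = (-2.2810,-0.5120); α = Δx/Fx = (-2281/1000) / (-2281/200) = 1/5
check: Δy/Fy = (-64/125) / (-64/25) = 1/5 ✓

α = 1/5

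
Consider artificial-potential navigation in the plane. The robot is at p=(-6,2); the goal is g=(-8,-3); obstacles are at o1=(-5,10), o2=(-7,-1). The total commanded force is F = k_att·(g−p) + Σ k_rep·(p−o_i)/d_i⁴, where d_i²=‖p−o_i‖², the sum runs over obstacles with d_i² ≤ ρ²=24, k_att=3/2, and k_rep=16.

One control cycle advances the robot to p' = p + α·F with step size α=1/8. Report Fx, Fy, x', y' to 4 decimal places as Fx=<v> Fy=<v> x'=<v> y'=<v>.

Fx=-2.8400 Fy=-7.0200 x'=-6.3550 y'=1.1225

F_att = 3/2·(g−p) = 3/2·(-2,-5) = (-3.0000,-7.5000)
o1: d²=65 > ρ²=24 → inactive
o2: d²=10 ≤ ρ²=24; F_rep = 16·(1,3)/10² = (0.1600,0.4800)
F = F_att + ΣF_rep = (-2.8400,-7.0200)
p' = p + 1/8·F = (-6.3550,1.1225)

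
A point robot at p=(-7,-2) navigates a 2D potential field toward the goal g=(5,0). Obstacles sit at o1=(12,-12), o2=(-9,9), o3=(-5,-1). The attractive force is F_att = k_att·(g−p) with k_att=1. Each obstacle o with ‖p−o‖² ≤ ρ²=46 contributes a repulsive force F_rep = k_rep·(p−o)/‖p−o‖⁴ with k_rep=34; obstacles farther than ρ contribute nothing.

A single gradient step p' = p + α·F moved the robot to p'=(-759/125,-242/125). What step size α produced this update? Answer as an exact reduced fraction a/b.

F_att = 1·(g−p) = 1·(12,2) = (12.0000,2.0000)
o1: d²=461 > ρ²=46 → inactive
o2: d²=125 > ρ²=46 → inactive
o3: d²=5 ≤ ρ²=46; F_rep = 34·(-2,-1)/5² = (-2.7200,-1.3600)
F = F_att + ΣF_rep = (9.2800,0.6400)
Δp = p'−p = (0.9280,0.0640); α = Δx/Fx = (116/125) / (232/25) = 1/10
check: Δy/Fy = (8/125) / (16/25) = 1/10 ✓

α = 1/10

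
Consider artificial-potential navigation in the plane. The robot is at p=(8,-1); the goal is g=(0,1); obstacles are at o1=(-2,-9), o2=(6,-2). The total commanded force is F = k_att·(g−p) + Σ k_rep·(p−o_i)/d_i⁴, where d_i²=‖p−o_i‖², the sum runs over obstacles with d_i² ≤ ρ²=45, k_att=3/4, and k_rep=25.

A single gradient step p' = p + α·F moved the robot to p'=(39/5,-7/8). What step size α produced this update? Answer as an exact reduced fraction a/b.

α = 1/20

F_att = 3/4·(g−p) = 3/4·(-8,2) = (-6.0000,1.5000)
o1: d²=164 > ρ²=45 → inactive
o2: d²=5 ≤ ρ²=45; F_rep = 25·(2,1)/5² = (2.0000,1.0000)
F = F_att + ΣF_rep = (-4.0000,2.5000)
Δp = p'−p = (-0.2000,0.1250); α = Δx/Fx = (-1/5) / (-4) = 1/20
check: Δy/Fy = (1/8) / (5/2) = 1/20 ✓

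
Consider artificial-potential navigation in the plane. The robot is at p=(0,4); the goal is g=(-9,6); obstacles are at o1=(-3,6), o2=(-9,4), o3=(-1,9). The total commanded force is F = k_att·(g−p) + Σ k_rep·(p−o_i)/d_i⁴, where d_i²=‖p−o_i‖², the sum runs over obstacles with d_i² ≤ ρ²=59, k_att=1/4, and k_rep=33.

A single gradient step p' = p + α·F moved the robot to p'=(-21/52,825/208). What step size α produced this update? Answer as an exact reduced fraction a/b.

α = 1/4

F_att = 1/4·(g−p) = 1/4·(-9,2) = (-2.2500,0.5000)
o1: d²=13 ≤ ρ²=59; F_rep = 33·(3,-2)/13² = (0.5858,-0.3905)
o2: d²=81 > ρ²=59 → inactive
o3: d²=26 ≤ ρ²=59; F_rep = 33·(1,-5)/26² = (0.0488,-0.2441)
F = F_att + ΣF_rep = (-1.6154,-0.1346)
Δp = p'−p = (-0.4038,-0.0337); α = Δx/Fx = (-21/52) / (-21/13) = 1/4
check: Δy/Fy = (-7/208) / (-7/52) = 1/4 ✓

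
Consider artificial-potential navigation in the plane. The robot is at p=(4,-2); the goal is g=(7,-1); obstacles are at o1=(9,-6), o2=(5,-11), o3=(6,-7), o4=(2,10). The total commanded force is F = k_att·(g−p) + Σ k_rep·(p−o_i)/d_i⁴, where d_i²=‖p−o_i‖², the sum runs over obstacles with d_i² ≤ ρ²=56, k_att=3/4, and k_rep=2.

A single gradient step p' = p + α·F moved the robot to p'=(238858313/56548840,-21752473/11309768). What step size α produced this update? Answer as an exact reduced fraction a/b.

α = 1/10

F_att = 3/4·(g−p) = 3/4·(3,1) = (2.2500,0.7500)
o1: d²=41 ≤ ρ²=56; F_rep = 2·(-5,4)/41² = (-0.0059,0.0048)
o2: d²=82 > ρ²=56 → inactive
o3: d²=29 ≤ ρ²=56; F_rep = 2·(-2,5)/29² = (-0.0048,0.0119)
o4: d²=148 > ρ²=56 → inactive
F = F_att + ΣF_rep = (2.2393,0.7666)
Δp = p'−p = (0.2239,0.0767); α = Δx/Fx = (12662953/56548840) / (12662953/5654884) = 1/10
check: Δy/Fy = (867063/11309768) / (4335315/5654884) = 1/10 ✓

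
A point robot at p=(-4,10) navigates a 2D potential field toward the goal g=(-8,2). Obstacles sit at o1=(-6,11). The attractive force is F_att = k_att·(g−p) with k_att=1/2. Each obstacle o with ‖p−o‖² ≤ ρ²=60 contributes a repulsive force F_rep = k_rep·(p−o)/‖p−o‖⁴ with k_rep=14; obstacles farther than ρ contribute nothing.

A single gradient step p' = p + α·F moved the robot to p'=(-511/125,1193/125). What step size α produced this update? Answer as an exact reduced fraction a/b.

F_att = 1/2·(g−p) = 1/2·(-4,-8) = (-2.0000,-4.0000)
o1: d²=5 ≤ ρ²=60; F_rep = 14·(2,-1)/5² = (1.1200,-0.5600)
F = F_att + ΣF_rep = (-0.8800,-4.5600)
Δp = p'−p = (-0.0880,-0.4560); α = Δx/Fx = (-11/125) / (-22/25) = 1/10
check: Δy/Fy = (-57/125) / (-114/25) = 1/10 ✓

α = 1/10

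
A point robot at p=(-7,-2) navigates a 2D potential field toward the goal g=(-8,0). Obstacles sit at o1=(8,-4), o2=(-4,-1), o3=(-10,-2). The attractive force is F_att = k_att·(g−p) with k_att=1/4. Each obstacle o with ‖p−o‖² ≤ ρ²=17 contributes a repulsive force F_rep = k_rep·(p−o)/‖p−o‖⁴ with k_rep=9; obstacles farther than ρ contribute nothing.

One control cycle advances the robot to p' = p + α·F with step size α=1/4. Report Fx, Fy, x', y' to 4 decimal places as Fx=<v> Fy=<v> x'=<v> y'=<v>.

F_att = 1/4·(g−p) = 1/4·(-1,2) = (-0.2500,0.5000)
o1: d²=229 > ρ²=17 → inactive
o2: d²=10 ≤ ρ²=17; F_rep = 9·(-3,-1)/10² = (-0.2700,-0.0900)
o3: d²=9 ≤ ρ²=17; F_rep = 9·(3,0)/9² = (0.3333,0.0000)
F = F_att + ΣF_rep = (-0.1867,0.4100)
p' = p + 1/4·F = (-7.0467,-1.8975)

Fx=-0.1867 Fy=0.4100 x'=-7.0467 y'=-1.8975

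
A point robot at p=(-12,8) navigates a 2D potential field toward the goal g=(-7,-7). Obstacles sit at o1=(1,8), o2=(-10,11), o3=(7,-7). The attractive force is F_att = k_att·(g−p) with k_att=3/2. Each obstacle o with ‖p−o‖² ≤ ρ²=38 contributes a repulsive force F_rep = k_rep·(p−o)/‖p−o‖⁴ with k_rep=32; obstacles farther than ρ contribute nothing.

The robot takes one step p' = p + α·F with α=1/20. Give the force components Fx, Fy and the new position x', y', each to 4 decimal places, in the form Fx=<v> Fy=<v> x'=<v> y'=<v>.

Fx=7.1213 Fy=-23.0680 x'=-11.6439 y'=6.8466

F_att = 3/2·(g−p) = 3/2·(5,-15) = (7.5000,-22.5000)
o1: d²=169 > ρ²=38 → inactive
o2: d²=13 ≤ ρ²=38; F_rep = 32·(-2,-3)/13² = (-0.3787,-0.5680)
o3: d²=586 > ρ²=38 → inactive
F = F_att + ΣF_rep = (7.1213,-23.0680)
p' = p + 1/20·F = (-11.6439,6.8466)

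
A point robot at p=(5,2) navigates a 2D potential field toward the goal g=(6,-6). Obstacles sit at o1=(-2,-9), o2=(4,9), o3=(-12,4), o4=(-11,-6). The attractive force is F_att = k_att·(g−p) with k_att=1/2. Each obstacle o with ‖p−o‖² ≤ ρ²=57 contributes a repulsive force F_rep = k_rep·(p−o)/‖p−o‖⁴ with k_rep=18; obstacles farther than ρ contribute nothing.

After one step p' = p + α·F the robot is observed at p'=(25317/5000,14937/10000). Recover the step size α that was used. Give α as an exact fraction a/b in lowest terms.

F_att = 1/2·(g−p) = 1/2·(1,-8) = (0.5000,-4.0000)
o1: d²=170 > ρ²=57 → inactive
o2: d²=50 ≤ ρ²=57; F_rep = 18·(1,-7)/50² = (0.0072,-0.0504)
o3: d²=293 > ρ²=57 → inactive
o4: d²=320 > ρ²=57 → inactive
F = F_att + ΣF_rep = (0.5072,-4.0504)
Δp = p'−p = (0.0634,-0.5063); α = Δx/Fx = (317/5000) / (317/625) = 1/8
check: Δy/Fy = (-5063/10000) / (-5063/1250) = 1/8 ✓

α = 1/8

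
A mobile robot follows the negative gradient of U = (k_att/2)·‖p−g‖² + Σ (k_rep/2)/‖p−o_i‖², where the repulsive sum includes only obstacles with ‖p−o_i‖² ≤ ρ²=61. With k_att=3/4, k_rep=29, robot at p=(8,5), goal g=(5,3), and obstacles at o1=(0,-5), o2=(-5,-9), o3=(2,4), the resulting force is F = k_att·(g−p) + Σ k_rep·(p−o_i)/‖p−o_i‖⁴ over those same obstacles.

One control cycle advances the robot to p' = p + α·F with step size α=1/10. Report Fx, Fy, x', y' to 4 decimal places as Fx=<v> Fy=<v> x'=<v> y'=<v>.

Fx=-2.1229 Fy=-1.4788 x'=7.7877 y'=4.8521

F_att = 3/4·(g−p) = 3/4·(-3,-2) = (-2.2500,-1.5000)
o1: d²=164 > ρ²=61 → inactive
o2: d²=365 > ρ²=61 → inactive
o3: d²=37 ≤ ρ²=61; F_rep = 29·(6,1)/37² = (0.1271,0.0212)
F = F_att + ΣF_rep = (-2.1229,-1.4788)
p' = p + 1/10·F = (7.7877,4.8521)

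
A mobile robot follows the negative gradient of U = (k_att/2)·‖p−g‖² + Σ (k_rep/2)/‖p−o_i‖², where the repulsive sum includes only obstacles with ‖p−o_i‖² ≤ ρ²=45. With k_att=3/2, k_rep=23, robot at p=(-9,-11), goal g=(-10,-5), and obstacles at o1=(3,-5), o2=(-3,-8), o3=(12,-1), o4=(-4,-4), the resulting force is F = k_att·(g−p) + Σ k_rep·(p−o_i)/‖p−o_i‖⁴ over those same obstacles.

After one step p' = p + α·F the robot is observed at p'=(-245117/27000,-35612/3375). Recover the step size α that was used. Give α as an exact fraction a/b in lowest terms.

F_att = 3/2·(g−p) = 3/2·(-1,6) = (-1.5000,9.0000)
o1: d²=180 > ρ²=45 → inactive
o2: d²=45 ≤ ρ²=45; F_rep = 23·(-6,-3)/45² = (-0.0681,-0.0341)
o3: d²=541 > ρ²=45 → inactive
o4: d²=74 > ρ²=45 → inactive
F = F_att + ΣF_rep = (-1.5681,8.9659)
Δp = p'−p = (-0.0784,0.4483); α = Δx/Fx = (-2117/27000) / (-2117/1350) = 1/20
check: Δy/Fy = (1513/3375) / (6052/675) = 1/20 ✓

α = 1/20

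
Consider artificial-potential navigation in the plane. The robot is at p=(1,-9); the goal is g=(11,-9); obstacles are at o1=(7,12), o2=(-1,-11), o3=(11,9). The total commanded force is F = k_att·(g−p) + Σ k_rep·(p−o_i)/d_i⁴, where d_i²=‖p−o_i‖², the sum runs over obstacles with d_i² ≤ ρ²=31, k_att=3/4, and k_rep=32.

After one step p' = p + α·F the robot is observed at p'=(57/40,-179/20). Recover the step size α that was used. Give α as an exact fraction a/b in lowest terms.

α = 1/20

F_att = 3/4·(g−p) = 3/4·(10,0) = (7.5000,0.0000)
o1: d²=477 > ρ²=31 → inactive
o2: d²=8 ≤ ρ²=31; F_rep = 32·(2,2)/8² = (1.0000,1.0000)
o3: d²=424 > ρ²=31 → inactive
F = F_att + ΣF_rep = (8.5000,1.0000)
Δp = p'−p = (0.4250,0.0500); α = Δx/Fx = (17/40) / (17/2) = 1/20
check: Δy/Fy = (1/20) / (1) = 1/20 ✓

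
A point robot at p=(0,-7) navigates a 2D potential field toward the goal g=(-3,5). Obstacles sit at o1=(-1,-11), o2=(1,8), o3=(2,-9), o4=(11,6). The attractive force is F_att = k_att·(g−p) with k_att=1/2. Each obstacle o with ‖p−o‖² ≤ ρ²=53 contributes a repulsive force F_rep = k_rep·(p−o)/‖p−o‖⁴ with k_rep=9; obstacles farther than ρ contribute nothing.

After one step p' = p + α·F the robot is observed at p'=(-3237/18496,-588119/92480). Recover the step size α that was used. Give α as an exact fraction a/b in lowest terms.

α = 1/10

F_att = 1/2·(g−p) = 1/2·(-3,12) = (-1.5000,6.0000)
o1: d²=17 ≤ ρ²=53; F_rep = 9·(1,4)/17² = (0.0311,0.1246)
o2: d²=226 > ρ²=53 → inactive
o3: d²=8 ≤ ρ²=53; F_rep = 9·(-2,2)/8² = (-0.2812,0.2812)
o4: d²=290 > ρ²=53 → inactive
F = F_att + ΣF_rep = (-1.7501,6.4058)
Δp = p'−p = (-0.1750,0.6406); α = Δx/Fx = (-3237/18496) / (-16185/9248) = 1/10
check: Δy/Fy = (59241/92480) / (59241/9248) = 1/10 ✓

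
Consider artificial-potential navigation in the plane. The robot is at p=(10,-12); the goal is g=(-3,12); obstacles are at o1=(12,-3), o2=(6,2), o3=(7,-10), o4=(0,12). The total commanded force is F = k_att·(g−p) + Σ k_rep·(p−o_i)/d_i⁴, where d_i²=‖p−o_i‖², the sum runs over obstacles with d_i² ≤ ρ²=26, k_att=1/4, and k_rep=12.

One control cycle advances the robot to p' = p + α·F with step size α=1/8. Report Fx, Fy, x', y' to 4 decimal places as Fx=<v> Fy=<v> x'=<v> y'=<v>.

F_att = 1/4·(g−p) = 1/4·(-13,24) = (-3.2500,6.0000)
o1: d²=85 > ρ²=26 → inactive
o2: d²=212 > ρ²=26 → inactive
o3: d²=13 ≤ ρ²=26; F_rep = 12·(3,-2)/13² = (0.2130,-0.1420)
o4: d²=676 > ρ²=26 → inactive
F = F_att + ΣF_rep = (-3.0370,5.8580)
p' = p + 1/8·F = (9.6204,-11.2678)

Fx=-3.0370 Fy=5.8580 x'=9.6204 y'=-11.2678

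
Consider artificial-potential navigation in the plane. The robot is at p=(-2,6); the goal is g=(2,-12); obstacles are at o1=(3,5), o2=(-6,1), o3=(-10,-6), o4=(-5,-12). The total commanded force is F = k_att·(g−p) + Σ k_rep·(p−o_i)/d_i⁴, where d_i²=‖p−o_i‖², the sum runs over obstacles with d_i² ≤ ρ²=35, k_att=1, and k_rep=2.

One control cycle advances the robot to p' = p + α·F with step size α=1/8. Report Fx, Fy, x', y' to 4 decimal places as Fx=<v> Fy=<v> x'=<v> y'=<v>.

Fx=3.9852 Fy=-17.9970 x'=-1.5018 y'=3.7504

F_att = 1·(g−p) = 1·(4,-18) = (4.0000,-18.0000)
o1: d²=26 ≤ ρ²=35; F_rep = 2·(-5,1)/26² = (-0.0148,0.0030)
o2: d²=41 > ρ²=35 → inactive
o3: d²=208 > ρ²=35 → inactive
o4: d²=333 > ρ²=35 → inactive
F = F_att + ΣF_rep = (3.9852,-17.9970)
p' = p + 1/8·F = (-1.5018,3.7504)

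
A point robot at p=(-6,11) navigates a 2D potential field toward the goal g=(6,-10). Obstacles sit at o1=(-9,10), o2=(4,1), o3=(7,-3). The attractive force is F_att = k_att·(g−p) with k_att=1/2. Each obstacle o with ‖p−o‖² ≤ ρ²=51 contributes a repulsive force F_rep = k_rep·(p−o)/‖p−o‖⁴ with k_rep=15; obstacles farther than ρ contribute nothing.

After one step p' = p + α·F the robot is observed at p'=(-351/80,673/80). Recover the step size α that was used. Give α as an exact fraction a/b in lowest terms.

F_att = 1/2·(g−p) = 1/2·(12,-21) = (6.0000,-10.5000)
o1: d²=10 ≤ ρ²=51; F_rep = 15·(3,1)/10² = (0.4500,0.1500)
o2: d²=200 > ρ²=51 → inactive
o3: d²=365 > ρ²=51 → inactive
F = F_att + ΣF_rep = (6.4500,-10.3500)
Δp = p'−p = (1.6125,-2.5875); α = Δx/Fx = (129/80) / (129/20) = 1/4
check: Δy/Fy = (-207/80) / (-207/20) = 1/4 ✓

α = 1/4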